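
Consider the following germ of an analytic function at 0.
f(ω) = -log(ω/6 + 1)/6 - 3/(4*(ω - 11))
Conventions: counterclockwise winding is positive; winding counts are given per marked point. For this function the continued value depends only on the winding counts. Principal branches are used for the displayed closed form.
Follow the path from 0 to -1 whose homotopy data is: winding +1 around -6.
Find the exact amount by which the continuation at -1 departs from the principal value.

The rational part is single-valued and drops out of the difference; each branch term changes only by its own monodromy.
(-1/6)*log(1 - ω/(-6)): each positive loop around -6 adds 2*pi*i to the log, so winding +1 contributes (-1/6)*(1)*2*pi*i = -(1/3)*pi*i.
Summing the contributions at ω = -1 gives -(1/3)*pi*i.

Continued minus principal equals -(1/3)*pi*i.


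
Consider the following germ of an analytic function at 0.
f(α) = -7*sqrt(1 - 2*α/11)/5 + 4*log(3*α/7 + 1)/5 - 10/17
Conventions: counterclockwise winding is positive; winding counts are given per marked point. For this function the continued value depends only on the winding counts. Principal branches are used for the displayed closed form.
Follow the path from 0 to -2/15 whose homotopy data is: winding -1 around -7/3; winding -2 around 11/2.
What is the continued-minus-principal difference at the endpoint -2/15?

The rational part is single-valued and drops out of the difference; each branch term changes only by its own monodromy.
(-7/5)*sqrt(1 - α/(11/2)): winding -2 is even, the square root returns to the same sheet, contribution 0.
(4/5)*log(1 - α/(-7/3)): each positive loop around -7/3 adds 2*pi*i to the log, so winding -1 contributes (4/5)*(-1)*2*pi*i = -(8/5)*pi*i.
Summing the contributions at α = -2/15 gives -(8/5)*pi*i.

Continued minus principal equals -(8/5)*pi*i.


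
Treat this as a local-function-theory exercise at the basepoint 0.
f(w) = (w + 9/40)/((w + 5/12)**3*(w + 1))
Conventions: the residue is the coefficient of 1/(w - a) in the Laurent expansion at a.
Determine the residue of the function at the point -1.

The residue is 6696/1715.

At the order-1 pole -1 set g(w) = (w - (-1))*f(w) = (w + 9/40)/(w + 5/12)**3.
Simple pole: residue = g(a) at a = -1, which is 6696/1715.


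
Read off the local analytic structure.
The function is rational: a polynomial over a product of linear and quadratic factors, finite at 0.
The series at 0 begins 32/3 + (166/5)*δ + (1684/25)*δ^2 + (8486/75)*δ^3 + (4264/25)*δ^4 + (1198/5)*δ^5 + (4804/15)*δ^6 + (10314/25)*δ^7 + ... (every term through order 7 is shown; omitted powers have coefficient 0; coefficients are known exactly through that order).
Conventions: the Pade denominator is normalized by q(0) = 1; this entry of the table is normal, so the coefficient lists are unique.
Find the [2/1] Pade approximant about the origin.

Taylor coefficients needed (read off): a_0 = 32/3, a_1 = 166/5, a_2 = 1684/25, a_3 = 8486/75.
Write the denominator as Q(δ) = 1 + q1*δ. Requiring Q*f - P = O(δ^4) with deg P <= 2 kills the coefficients of δ^3..δ^3 in Q*f:
  δ^3: a_3 + q1*a_2 = 0, i.e. 8486/75 + (1684/25)*q1 = 0.
Solving this linear system: q1 = -4243/2526.
The numerator is Q*f truncated at degree 2: P0 = a_0 = 32/3; P1 = a_1 + q1*a_0 = 289534/18945; P2 = a_2 + q1*a_1 = 366047/31575.

The Pade approximant has numerator coefficients [32/3, 289534/18945, 366047/31575]; denominator coefficients [1, -4243/2526].


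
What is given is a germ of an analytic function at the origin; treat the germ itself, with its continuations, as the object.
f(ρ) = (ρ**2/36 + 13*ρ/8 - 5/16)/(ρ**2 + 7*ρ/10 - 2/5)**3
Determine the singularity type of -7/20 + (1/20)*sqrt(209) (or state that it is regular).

The point is a pole of order 3.

The denominator factor ρ**2 + 7*ρ/10 - 2/5 vanishes at -7/20 + (1/20)*sqrt(209) and appears to the power 3; the numerator there equals -259/300 + (289/3600)*sqrt(209), nonzero, and no other factor vanishes.
Hence a pole whose order is the multiplicity, 3.


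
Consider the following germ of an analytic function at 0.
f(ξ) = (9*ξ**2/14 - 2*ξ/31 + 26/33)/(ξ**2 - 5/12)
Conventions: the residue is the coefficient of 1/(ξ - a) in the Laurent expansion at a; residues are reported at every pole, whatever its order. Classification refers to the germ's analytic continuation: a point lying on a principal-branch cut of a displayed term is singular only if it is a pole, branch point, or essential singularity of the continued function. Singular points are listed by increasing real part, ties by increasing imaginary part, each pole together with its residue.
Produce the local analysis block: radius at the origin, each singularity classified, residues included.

Denominator factor (ξ**2 - 5/12): discriminant 5/3, real irrational roots (1/6)*sqrt(15) and -(1/6)*sqrt(15); poles of order 1, moduli (1/6)*sqrt(15) and (1/6)*sqrt(15).
The radius of convergence is the smallest modulus among the singular points: (1/6)*sqrt(15).
The factor ξ**2 - 5/12 splits as (ξ - a)(ξ - a') with a = -(1/6)*sqrt(15), a' = (1/6)*sqrt(15). At the order-1 pole a set g(ξ) = (ξ - a)*f(ξ) = [9*ξ**2/14 - 2*ξ/31 + 26/33] / (ξ - a').
Simple pole: residue = g(a) at a = -(1/6)*sqrt(15), which is -1/31 - (1951/9240)*sqrt(15).
The factor ξ**2 - 5/12 splits as (ξ - a)(ξ - a') with a = (1/6)*sqrt(15), a' = -(1/6)*sqrt(15). At the order-1 pole a set g(ξ) = (ξ - a)*f(ξ) = [9*ξ**2/14 - 2*ξ/31 + 26/33] / (ξ - a').
Simple pole: residue = g(a) at a = (1/6)*sqrt(15), which is -1/31 + (1951/9240)*sqrt(15).
List the singular points by increasing real part (a conjugate pair: the negative imaginary part first).

Radius of convergence at 0: (1/6)*sqrt(15).
At -(1/6)*sqrt(15): a pole of order 1; residue -1/31 - (1951/9240)*sqrt(15).
At (1/6)*sqrt(15): a pole of order 1; residue -1/31 + (1951/9240)*sqrt(15).


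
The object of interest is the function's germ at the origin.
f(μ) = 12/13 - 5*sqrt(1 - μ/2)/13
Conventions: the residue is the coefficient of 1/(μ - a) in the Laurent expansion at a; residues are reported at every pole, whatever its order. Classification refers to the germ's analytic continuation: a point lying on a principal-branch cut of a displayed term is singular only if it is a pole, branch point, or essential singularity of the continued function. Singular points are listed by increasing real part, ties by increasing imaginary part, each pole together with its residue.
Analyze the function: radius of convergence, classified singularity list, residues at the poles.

Radius of convergence at 0: 2.
At 2: an algebraic (square-root) branch point.

Branch term (-5/13)*sqrt(1 - μ/(2)): its argument vanishes at μ = 2, a square-root branch point, modulus 2.
The radius of convergence is the smallest modulus among the singular points: 2.


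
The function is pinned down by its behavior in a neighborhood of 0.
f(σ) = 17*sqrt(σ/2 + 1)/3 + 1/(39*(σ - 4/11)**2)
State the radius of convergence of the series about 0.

The radius of convergence is 4/11.

Denominator factor (σ - 4/11)^2: pole of order 2 at 4/11, modulus 4/11.
Branch term (17/3)*sqrt(1 - σ/(-2)): its argument vanishes at σ = -2, a square-root branch point, modulus 2.
The radius of convergence is the smallest modulus among the singular points: 4/11.


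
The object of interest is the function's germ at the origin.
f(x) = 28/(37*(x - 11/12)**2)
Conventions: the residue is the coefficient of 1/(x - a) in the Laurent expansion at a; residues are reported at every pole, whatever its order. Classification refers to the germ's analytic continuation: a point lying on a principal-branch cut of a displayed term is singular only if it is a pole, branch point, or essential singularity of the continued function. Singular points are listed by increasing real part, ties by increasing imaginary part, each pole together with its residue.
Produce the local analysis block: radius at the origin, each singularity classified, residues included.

Radius of convergence at 0: 11/12.
At 11/12: a pole of order 2; residue 0.

Denominator factor (x - 11/12)^2: pole of order 2 at 11/12, modulus 11/12.
The radius of convergence is the smallest modulus among the singular points: 11/12.
At the order-2 pole 11/12 set g(x) = (x - (11/12))^2*f(x) = 28/37.
Order-2 pole: residue = g'(a); g'(11/12) = 0, so the residue is 0.


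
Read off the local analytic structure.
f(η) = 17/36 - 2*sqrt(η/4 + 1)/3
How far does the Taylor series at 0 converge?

Branch term (-2/3)*sqrt(1 - η/(-4)): its argument vanishes at η = -4, a square-root branch point, modulus 4.
The radius of convergence is the smallest modulus among the singular points: 4.

The radius of convergence is 4.


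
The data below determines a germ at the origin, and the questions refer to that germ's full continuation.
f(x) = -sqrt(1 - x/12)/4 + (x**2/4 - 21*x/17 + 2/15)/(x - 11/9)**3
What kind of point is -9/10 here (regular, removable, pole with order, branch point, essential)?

The point is a regular point.

Denominator factors: x - 11/9 = -191/90 at x = -9/10 — none vanishes.
Branch term sqrt(1 - x/(12)): argument at -9/10 is 43/40, nonzero, so -9/10 is not its branch point (a point on a principal cut is still regular for the continued germ).
So the germ continues analytically to -9/10.


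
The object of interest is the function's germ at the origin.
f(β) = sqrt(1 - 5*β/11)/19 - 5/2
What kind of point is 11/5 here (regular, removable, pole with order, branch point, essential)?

The term (1/19)*sqrt(1 - β/(11/5)) has argument 1 - 11/5/(11/5) = 0 at 11/5: a square-root (algebraic, two-sheeted) branch point; the remaining terms are analytic or single-valued there.

The point is an algebraic (square-root) branch point.


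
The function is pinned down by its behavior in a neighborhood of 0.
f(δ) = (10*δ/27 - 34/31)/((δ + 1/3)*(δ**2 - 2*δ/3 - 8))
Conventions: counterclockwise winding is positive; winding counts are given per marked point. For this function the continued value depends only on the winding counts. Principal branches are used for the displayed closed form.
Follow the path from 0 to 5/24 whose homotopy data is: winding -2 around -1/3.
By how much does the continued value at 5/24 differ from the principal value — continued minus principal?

The function is rational, hence single-valued: continuing it around any pole returns the same value, so the difference is 0.

Continued minus principal equals 0.


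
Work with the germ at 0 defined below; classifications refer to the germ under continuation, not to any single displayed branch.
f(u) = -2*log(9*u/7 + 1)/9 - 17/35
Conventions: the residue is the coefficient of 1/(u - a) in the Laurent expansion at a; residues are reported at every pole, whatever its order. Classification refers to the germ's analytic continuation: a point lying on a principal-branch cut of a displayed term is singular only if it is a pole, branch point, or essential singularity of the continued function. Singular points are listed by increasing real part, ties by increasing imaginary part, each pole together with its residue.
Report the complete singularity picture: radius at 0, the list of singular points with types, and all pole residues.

Radius of convergence at 0: 7/9.
At -7/9: a logarithmic branch point.

Branch term (-2/9)*log(1 - u/(-7/9)): its argument vanishes at u = -7/9, a logarithmic branch point, modulus 7/9.
The radius of convergence is the smallest modulus among the singular points: 7/9.


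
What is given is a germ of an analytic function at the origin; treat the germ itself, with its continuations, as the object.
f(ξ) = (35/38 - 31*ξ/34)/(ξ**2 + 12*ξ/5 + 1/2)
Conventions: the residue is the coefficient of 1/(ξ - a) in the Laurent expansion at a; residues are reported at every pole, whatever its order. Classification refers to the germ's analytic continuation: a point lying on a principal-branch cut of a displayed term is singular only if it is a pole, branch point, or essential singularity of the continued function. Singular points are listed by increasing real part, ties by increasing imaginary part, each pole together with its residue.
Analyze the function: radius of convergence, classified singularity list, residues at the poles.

Radius of convergence at 0: 6/5 - (1/10)*sqrt(94).
At -6/5 - (1/10)*sqrt(94): a pole of order 1; residue -31/68 - (6509/60724)*sqrt(94).
At -6/5 + (1/10)*sqrt(94): a pole of order 1; residue -31/68 + (6509/60724)*sqrt(94).

Denominator factor (ξ**2 + 12*ξ/5 + 1/2): discriminant 94/25, real irrational roots -6/5 + (1/10)*sqrt(94) and -6/5 - (1/10)*sqrt(94); poles of order 1, moduli 6/5 - (1/10)*sqrt(94) and 6/5 + (1/10)*sqrt(94).
The radius of convergence is the smallest modulus among the singular points: 6/5 - (1/10)*sqrt(94).
The factor ξ**2 + 12*ξ/5 + 1/2 splits as (ξ - a)(ξ - a') with a = -6/5 - (1/10)*sqrt(94), a' = -6/5 + (1/10)*sqrt(94). At the order-1 pole a set g(ξ) = (ξ - a)*f(ξ) = [35/38 - 31*ξ/34] / (ξ - a').
Simple pole: residue = g(a) at a = -6/5 - (1/10)*sqrt(94), which is -31/68 - (6509/60724)*sqrt(94).
The factor ξ**2 + 12*ξ/5 + 1/2 splits as (ξ - a)(ξ - a') with a = -6/5 + (1/10)*sqrt(94), a' = -6/5 - (1/10)*sqrt(94). At the order-1 pole a set g(ξ) = (ξ - a)*f(ξ) = [35/38 - 31*ξ/34] / (ξ - a').
Simple pole: residue = g(a) at a = -6/5 + (1/10)*sqrt(94), which is -31/68 + (6509/60724)*sqrt(94).
List the singular points by increasing real part (a conjugate pair: the negative imaginary part first).


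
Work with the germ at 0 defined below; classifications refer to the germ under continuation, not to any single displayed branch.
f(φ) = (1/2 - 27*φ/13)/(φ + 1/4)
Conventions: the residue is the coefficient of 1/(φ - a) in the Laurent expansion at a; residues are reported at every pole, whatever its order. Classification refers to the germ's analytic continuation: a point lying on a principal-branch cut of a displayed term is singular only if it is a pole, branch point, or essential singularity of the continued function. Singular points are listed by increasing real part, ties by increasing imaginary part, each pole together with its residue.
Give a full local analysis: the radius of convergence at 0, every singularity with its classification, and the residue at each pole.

Radius of convergence at 0: 1/4.
At -1/4: a pole of order 1; residue 53/52.

Denominator factor (φ + 1/4): pole of order 1 at -1/4, modulus 1/4.
The radius of convergence is the smallest modulus among the singular points: 1/4.
At the order-1 pole -1/4 set g(φ) = (φ - (-1/4))*f(φ) = 1/2 - 27*φ/13.
Simple pole: residue = g(a) at a = -1/4, which is 53/52.


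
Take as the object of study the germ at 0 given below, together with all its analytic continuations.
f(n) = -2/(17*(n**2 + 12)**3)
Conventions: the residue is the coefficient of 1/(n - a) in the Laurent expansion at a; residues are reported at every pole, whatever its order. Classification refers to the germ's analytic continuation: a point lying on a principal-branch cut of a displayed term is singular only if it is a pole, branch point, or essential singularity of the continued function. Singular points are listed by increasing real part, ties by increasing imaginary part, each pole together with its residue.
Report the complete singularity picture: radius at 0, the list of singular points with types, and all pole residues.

Denominator factor (n**2 + 12)^3: discriminant -48, complex-conjugate roots ((2)*sqrt(3))*i and -((2)*sqrt(3))*i; poles of order 3, moduli (2)*sqrt(3) and (2)*sqrt(3).
The radius of convergence is the smallest modulus among the singular points: (2)*sqrt(3).
The factor n**2 + 12 splits as (n - a)(n - a') with a = -((2)*sqrt(3))*i, a' = ((2)*sqrt(3))*i. At the order-3 pole a set g(n) = (n - a)^3*f(n) = [-2/17] / (n - a')^3.
Order-3 pole: residue = g''(a)/2; g''(-((2)*sqrt(3))*i) = -((1/19584)*sqrt(3))*i, so the residue is -((1/39168)*sqrt(3))*i.
The factor n**2 + 12 splits as (n - a)(n - a') with a = ((2)*sqrt(3))*i, a' = -((2)*sqrt(3))*i. At the order-3 pole a set g(n) = (n - a)^3*f(n) = [-2/17] / (n - a')^3.
Order-3 pole: residue = g''(a)/2; g''(((2)*sqrt(3))*i) = ((1/19584)*sqrt(3))*i, so the residue is ((1/39168)*sqrt(3))*i.
List the singular points by increasing real part (a conjugate pair: the negative imaginary part first).

Radius of convergence at 0: (2)*sqrt(3).
At -((2)*sqrt(3))*i: a pole of order 3; residue -((1/39168)*sqrt(3))*i.
At ((2)*sqrt(3))*i: a pole of order 3; residue ((1/39168)*sqrt(3))*i.


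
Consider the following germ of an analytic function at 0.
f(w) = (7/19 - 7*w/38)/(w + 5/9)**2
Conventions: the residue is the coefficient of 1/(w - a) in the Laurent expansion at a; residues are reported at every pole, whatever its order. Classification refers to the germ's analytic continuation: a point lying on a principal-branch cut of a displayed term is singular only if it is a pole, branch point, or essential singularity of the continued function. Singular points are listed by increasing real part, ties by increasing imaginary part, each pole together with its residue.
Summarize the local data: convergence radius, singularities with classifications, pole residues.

Radius of convergence at 0: 5/9.
At -5/9: a pole of order 2; residue -7/38.

Denominator factor (w + 5/9)^2: pole of order 2 at -5/9, modulus 5/9.
The radius of convergence is the smallest modulus among the singular points: 5/9.
At the order-2 pole -5/9 set g(w) = (w - (-5/9))^2*f(w) = 7/19 - 7*w/38.
Order-2 pole: residue = g'(a); g'(-5/9) = -7/38, so the residue is -7/38.


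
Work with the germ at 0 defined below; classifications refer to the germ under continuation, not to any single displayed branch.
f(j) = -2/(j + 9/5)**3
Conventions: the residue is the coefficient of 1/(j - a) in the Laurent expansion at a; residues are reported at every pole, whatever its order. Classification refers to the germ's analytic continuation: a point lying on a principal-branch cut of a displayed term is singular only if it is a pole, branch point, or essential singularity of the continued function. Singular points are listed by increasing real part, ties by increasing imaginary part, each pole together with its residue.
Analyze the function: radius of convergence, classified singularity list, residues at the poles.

Denominator factor (j + 9/5)^3: pole of order 3 at -9/5, modulus 9/5.
The radius of convergence is the smallest modulus among the singular points: 9/5.
At the order-3 pole -9/5 set g(j) = (j - (-9/5))^3*f(j) = -2.
Order-3 pole: residue = g''(a)/2; g''(-9/5) = 0, so the residue is 0.

Radius of convergence at 0: 9/5.
At -9/5: a pole of order 3; residue 0.


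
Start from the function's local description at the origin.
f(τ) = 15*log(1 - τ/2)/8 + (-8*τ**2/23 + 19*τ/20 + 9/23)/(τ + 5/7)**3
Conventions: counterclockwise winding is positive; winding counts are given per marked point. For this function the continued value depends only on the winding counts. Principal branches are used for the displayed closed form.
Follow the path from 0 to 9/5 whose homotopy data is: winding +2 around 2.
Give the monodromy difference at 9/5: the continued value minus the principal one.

Continued minus principal equals (15/2)*pi*i.

The rational part is single-valued and drops out of the difference; each branch term changes only by its own monodromy.
(15/8)*log(1 - τ/(2)): each positive loop around 2 adds 2*pi*i to the log, so winding +2 contributes (15/8)*(2)*2*pi*i = (15/2)*pi*i.
Summing the contributions at τ = 9/5 gives (15/2)*pi*i.


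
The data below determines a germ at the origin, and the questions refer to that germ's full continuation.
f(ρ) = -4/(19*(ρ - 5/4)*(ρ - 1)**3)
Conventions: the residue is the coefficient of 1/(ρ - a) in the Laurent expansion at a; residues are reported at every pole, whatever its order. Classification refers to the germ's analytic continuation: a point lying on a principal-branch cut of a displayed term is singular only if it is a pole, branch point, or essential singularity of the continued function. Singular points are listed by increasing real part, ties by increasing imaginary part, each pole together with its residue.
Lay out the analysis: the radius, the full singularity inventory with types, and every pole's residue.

Denominator factor (ρ - 1)^3: pole of order 3 at 1, modulus 1.
Denominator factor (ρ - 5/4): pole of order 1 at 5/4, modulus 5/4.
The radius of convergence is the smallest modulus among the singular points: 1.
At the order-3 pole 1 set g(ρ) = (ρ - (1))^3*f(ρ) = -4/(19*(ρ - 5/4)).
Order-3 pole: residue = g''(a)/2; g''(1) = 512/19, so the residue is 256/19.
At the order-1 pole 5/4 set g(ρ) = (ρ - (5/4))*f(ρ) = -4/(19*(ρ - 1)**3).
Simple pole: residue = g(a) at a = 5/4, which is -256/19.
List the singular points by increasing real part (a conjugate pair: the negative imaginary part first).

Radius of convergence at 0: 1.
At 1: a pole of order 3; residue 256/19.
At 5/4: a pole of order 1; residue -256/19.


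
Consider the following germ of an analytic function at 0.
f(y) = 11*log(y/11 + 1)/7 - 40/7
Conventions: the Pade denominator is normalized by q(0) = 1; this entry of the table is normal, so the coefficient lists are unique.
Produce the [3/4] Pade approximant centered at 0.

The Pade approximant has numerator coefficients [-40/7, 131/77, 2941/11858, 1268/195657]; denominator coefficients [1, -3/11, -87/1694, -19/9317, -3/186340].

Taylor coefficients needed (expand at 0): a_0 = -40/7, a_1 = 1/7, a_2 = -1/154, a_3 = 1/2541, a_4 = -1/37268, a_5 = 1/512435, a_6 = -1/6764142, a_7 = 1/86806489.
Write the denominator as Q(y) = 1 + q1*y + q2*y^2 + q3*y^3 + q4*y^4. Requiring Q*f - P = O(y^8) with deg P <= 3 kills the coefficients of y^4..y^7 in Q*f:
  y^4: a_4 + q1*a_3 + q2*a_2 + q3*a_1 + q4*a_0 = 0, i.e. -1/37268 + (1/2541)*q1 + (-1/154)*q2 + (1/7)*q3 + (-40/7)*q4 = 0.
  y^5: a_5 + q1*a_4 + q2*a_3 + q3*a_2 + q4*a_1 = 0, i.e. 1/512435 + (-1/37268)*q1 + (1/2541)*q2 + (-1/154)*q3 + (1/7)*q4 = 0.
  y^6: a_6 + q1*a_5 + q2*a_4 + q3*a_3 + q4*a_2 = 0, i.e. -1/6764142 + (1/512435)*q1 + (-1/37268)*q2 + (1/2541)*q3 + (-1/154)*q4 = 0.
  y^7: a_7 + q1*a_6 + q2*a_5 + q3*a_4 + q4*a_3 = 0, i.e. 1/86806489 + (-1/6764142)*q1 + (1/512435)*q2 + (-1/37268)*q3 + (1/2541)*q4 = 0.
Solving this linear system: q1 = -3/11, q2 = -87/1694, q3 = -19/9317, q4 = -3/186340.
The numerator is Q*f truncated at degree 3: P0 = a_0 = -40/7; P1 = a_1 + q1*a_0 = 131/77; P2 = a_2 + q1*a_1 + q2*a_0 = 2941/11858; P3 = a_3 + q1*a_2 + q2*a_1 + q3*a_0 = 1268/195657.


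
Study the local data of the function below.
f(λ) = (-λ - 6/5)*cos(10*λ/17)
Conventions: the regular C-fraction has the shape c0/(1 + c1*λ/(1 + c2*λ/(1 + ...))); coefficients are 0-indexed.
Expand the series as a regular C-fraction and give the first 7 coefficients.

Taylor coefficients (expand at 0): a_0 = -6/5, a_1 = -1, a_2 = 60/289, a_3 = 50/289, a_4 = -500/83521, a_5 = -1250/250563, a_6 = 5000/72412707.
c0 = a_0 = -6/5. Peel one level at a time: if S = 1 + c*λ/S' with S'(0) = 1, then c is the λ-coefficient of S and S' = c*λ/(S - 1).
S_1 = c0/f = 1 + (-5/6)*λ + (9025/10404)*λ^2 + ...; c1 = -5/6.
S_2 = c1*λ/(S_1 - 1) = 1 + (1805/1734)*λ + (18050/83521)*λ^2 + ...; c2 = 1805/1734.
S_3 = c2*λ/(S_2 - 1) = 1 + (-60/289)*λ + (-3000/104329)*λ^2 + ...; c3 = -60/289.
S_4 = c3*λ/(S_3 - 1) = 1 + (-50/361)*λ + (-37625/390963)*λ^2 + ...; c4 = -50/361.
S_5 = c4*λ/(S_4 - 1) = 1 + (-1505/2166)*λ + (2187721/3755844)*λ^2 + ...; c5 = -1505/2166.
S_6 = c5*λ/(S_5 - 1) = 1 + (2187721/2609670)*λ + ...; c6 = 2187721/2609670.

The regular C-fraction coefficients are [-6/5, -5/6, 1805/1734, -60/289, -50/361, -1505/2166, 2187721/2609670].


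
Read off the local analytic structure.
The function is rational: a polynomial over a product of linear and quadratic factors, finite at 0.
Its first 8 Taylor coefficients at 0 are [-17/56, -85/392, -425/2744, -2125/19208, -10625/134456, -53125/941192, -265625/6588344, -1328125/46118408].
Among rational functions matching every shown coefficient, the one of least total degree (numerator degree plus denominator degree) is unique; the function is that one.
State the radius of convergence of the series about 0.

The radius of convergence is 7/5.

No rational of total degree below 1 reproduces all 8 coefficients; solving the [0/1] Pade equations on them gives f(η) = 17/(40*(η - 7/5)), whose expansion matches every shown term.
Denominator factor (η - 7/5): pole of order 1 at 7/5, modulus 7/5.
The radius of convergence is the smallest modulus among the singular points: 7/5.


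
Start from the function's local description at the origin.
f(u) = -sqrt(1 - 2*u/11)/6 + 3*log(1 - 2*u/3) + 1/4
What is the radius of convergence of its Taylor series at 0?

Branch term (3)*log(1 - u/(3/2)): its argument vanishes at u = 3/2, a logarithmic branch point, modulus 3/2.
Branch term (-1/6)*sqrt(1 - u/(11/2)): its argument vanishes at u = 11/2, a square-root branch point, modulus 11/2.
The radius of convergence is the smallest modulus among the singular points: 3/2.

The radius of convergence is 3/2.


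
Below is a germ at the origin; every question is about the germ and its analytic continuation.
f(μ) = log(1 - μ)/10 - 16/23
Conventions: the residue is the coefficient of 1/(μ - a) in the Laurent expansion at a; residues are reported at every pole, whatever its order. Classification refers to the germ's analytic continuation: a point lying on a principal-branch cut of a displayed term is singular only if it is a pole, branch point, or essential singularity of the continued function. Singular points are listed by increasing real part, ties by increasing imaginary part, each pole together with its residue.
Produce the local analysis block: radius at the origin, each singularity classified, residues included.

Radius of convergence at 0: 1.
At 1: a logarithmic branch point.

Branch term (1/10)*log(1 - μ/(1)): its argument vanishes at μ = 1, a logarithmic branch point, modulus 1.
The radius of convergence is the smallest modulus among the singular points: 1.


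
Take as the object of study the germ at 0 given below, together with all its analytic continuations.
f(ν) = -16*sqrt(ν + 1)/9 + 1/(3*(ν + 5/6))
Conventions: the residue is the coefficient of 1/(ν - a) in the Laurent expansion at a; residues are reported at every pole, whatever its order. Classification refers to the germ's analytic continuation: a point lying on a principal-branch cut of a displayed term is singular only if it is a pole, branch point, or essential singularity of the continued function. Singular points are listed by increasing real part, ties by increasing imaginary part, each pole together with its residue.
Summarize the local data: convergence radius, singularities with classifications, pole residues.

Radius of convergence at 0: 5/6.
At -1: an algebraic (square-root) branch point.
At -5/6: a pole of order 1; residue 1/3.

Denominator factor (ν + 5/6): pole of order 1 at -5/6, modulus 5/6.
Branch term (-16/9)*sqrt(1 - ν/(-1)): its argument vanishes at ν = -1, a square-root branch point, modulus 1.
The radius of convergence is the smallest modulus among the singular points: 5/6.
The branch term is analytic at -5/6 and contributes nothing to the residue; only the rational part matters.
At the order-1 pole -5/6 set g(ν) = (ν - (-5/6))*(rational part) = 1/3.
Simple pole: residue = g(a) at a = -5/6, which is 1/3.
List the singular points by increasing real part (a conjugate pair: the negative imaginary part first).


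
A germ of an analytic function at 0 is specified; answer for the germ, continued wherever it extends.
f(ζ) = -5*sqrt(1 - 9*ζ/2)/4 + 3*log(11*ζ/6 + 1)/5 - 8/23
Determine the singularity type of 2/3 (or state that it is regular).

There is no denominator, hence no pole anywhere.
Branch term sqrt(1 - ζ/(2/9)): argument at 2/3 is -2, nonzero, so 2/3 is not its branch point (a point on a principal cut is still regular for the continued germ).
Branch term log(1 - ζ/(-6/11)): argument at 2/3 is 20/9, nonzero, so 2/3 is not its branch point (a point on a principal cut is still regular for the continued germ).
So the germ continues analytically to 2/3.

The point is a regular point.


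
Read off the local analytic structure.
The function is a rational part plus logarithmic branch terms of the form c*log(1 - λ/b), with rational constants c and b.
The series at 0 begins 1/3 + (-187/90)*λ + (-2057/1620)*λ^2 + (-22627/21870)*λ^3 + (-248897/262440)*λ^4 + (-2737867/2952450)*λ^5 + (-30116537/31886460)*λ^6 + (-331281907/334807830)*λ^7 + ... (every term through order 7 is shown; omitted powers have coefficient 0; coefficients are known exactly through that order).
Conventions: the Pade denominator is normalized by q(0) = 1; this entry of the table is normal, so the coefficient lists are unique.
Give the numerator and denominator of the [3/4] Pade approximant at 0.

Taylor coefficients needed (read off): a_0 = 1/3, a_1 = -187/90, a_2 = -2057/1620, a_3 = -22627/21870, a_4 = -248897/262440, a_5 = -2737867/2952450, a_6 = -30116537/31886460, a_7 = -331281907/334807830.
Write the denominator as Q(λ) = 1 + q1*λ + q2*λ^2 + q3*λ^3 + q4*λ^4. Requiring Q*f - P = O(λ^8) with deg P <= 3 kills the coefficients of λ^4..λ^7 in Q*f:
  λ^4: a_4 + q1*a_3 + q2*a_2 + q3*a_1 + q4*a_0 = 0, i.e. -248897/262440 + (-22627/21870)*q1 + (-2057/1620)*q2 + (-187/90)*q3 + (1/3)*q4 = 0.
  λ^5: a_5 + q1*a_4 + q2*a_3 + q3*a_2 + q4*a_1 = 0, i.e. -2737867/2952450 + (-248897/262440)*q1 + (-22627/21870)*q2 + (-2057/1620)*q3 + (-187/90)*q4 = 0.
  λ^6: a_6 + q1*a_5 + q2*a_4 + q3*a_3 + q4*a_2 = 0, i.e. -30116537/31886460 + (-2737867/2952450)*q1 + (-248897/262440)*q2 + (-22627/21870)*q3 + (-2057/1620)*q4 = 0.
  λ^7: a_7 + q1*a_6 + q2*a_5 + q3*a_4 + q4*a_3 = 0, i.e. -331281907/334807830 + (-30116537/31886460)*q1 + (-2737867/2952450)*q2 + (-248897/262440)*q3 + (-22627/21870)*q4 = 0.
Solving this linear system: q1 = -2827/1379, q2 = 89177/74466, q3 = -169037/1005291, q4 = -248897/60317460.
The numerator is Q*f truncated at degree 3: P0 = a_0 = 1/3; P1 = a_1 + q1*a_0 = -342683/124110; P2 = a_2 + q1*a_1 + q2*a_0 = 7570849/2233980; P3 = a_3 + q1*a_2 + q2*a_1 + q3*a_0 = -14715536/15079365.

The Pade approximant has numerator coefficients [1/3, -342683/124110, 7570849/2233980, -14715536/15079365]; denominator coefficients [1, -2827/1379, 89177/74466, -169037/1005291, -248897/60317460].


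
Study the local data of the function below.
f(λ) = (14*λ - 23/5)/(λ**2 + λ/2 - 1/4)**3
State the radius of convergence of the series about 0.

The radius of convergence is -1/4 + (1/4)*sqrt(5).

Denominator factor (λ**2 + λ/2 - 1/4)^3: discriminant 5/4, real irrational roots -1/4 + (1/4)*sqrt(5) and -1/4 - (1/4)*sqrt(5); poles of order 3, moduli -1/4 + (1/4)*sqrt(5) and 1/4 + (1/4)*sqrt(5).
The radius of convergence is the smallest modulus among the singular points: -1/4 + (1/4)*sqrt(5).


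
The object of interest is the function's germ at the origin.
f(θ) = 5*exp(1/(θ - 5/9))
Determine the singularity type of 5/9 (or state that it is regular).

The point is an essential singularity.

The exponent 1/(θ - (5/9)) has a pole at 5/9, so exp(1/(θ - (5/9))) takes every nonzero value near it: an essential singularity (not a pole of any order).


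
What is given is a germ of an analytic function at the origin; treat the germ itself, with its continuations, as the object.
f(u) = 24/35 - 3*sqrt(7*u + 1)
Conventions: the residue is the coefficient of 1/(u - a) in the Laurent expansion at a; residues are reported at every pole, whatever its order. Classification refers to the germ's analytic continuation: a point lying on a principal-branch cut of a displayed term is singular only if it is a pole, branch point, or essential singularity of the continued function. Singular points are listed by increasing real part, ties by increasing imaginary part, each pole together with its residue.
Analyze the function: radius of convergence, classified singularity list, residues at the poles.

Radius of convergence at 0: 1/7.
At -1/7: an algebraic (square-root) branch point.

Branch term (-3)*sqrt(1 - u/(-1/7)): its argument vanishes at u = -1/7, a square-root branch point, modulus 1/7.
The radius of convergence is the smallest modulus among the singular points: 1/7.


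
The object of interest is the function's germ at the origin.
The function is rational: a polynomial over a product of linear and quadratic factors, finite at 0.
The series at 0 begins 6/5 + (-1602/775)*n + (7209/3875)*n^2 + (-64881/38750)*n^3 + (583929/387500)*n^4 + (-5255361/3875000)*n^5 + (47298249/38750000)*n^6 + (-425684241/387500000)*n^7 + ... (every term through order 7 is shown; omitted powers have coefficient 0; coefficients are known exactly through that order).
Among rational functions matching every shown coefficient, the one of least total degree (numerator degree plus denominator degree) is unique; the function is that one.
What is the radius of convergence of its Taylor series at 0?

No rational of total degree below 2 reproduces all 8 coefficients; solving the [1/1] Pade equations on them gives f(n) = (4/3 - 34*n/31)/(n + 10/9), whose expansion matches every shown term.
Denominator factor (n + 10/9): pole of order 1 at -10/9, modulus 10/9.
The radius of convergence is the smallest modulus among the singular points: 10/9.

The radius of convergence is 10/9.


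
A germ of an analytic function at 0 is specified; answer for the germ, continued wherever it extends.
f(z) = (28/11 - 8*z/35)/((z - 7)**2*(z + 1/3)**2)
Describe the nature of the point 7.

The point is a pole of order 2.

The denominator factor z - 7 vanishes at 7 and appears to the power 2; the numerator there equals 52/55, nonzero, and no other factor vanishes.
Hence a pole whose order is the multiplicity, 2.


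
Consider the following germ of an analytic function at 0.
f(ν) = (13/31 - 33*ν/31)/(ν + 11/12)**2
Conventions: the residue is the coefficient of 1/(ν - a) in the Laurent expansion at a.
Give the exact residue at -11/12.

At the order-2 pole -11/12 set g(ν) = (ν - (-11/12))^2*f(ν) = 13/31 - 33*ν/31.
Order-2 pole: residue = g'(a); g'(-11/12) = -33/31, so the residue is -33/31.

The residue is -33/31.


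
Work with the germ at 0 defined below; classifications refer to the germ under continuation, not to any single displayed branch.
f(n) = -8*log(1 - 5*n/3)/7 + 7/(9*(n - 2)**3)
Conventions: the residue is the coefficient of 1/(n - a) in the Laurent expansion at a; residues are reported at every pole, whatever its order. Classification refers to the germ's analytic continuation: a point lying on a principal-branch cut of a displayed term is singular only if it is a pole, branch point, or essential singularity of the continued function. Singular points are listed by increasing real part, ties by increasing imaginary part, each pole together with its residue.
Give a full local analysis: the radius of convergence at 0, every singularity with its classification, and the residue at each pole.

Denominator factor (n - 2)^3: pole of order 3 at 2, modulus 2.
Branch term (-8/7)*log(1 - n/(3/5)): its argument vanishes at n = 3/5, a logarithmic branch point, modulus 3/5.
The radius of convergence is the smallest modulus among the singular points: 3/5.
The branch term is analytic at 2 and contributes nothing to the residue; only the rational part matters.
At the order-3 pole 2 set g(n) = (n - (2))^3*(rational part) = 7/9.
Order-3 pole: residue = g''(a)/2; g''(2) = 0, so the residue is 0.
List the singular points by increasing real part (a conjugate pair: the negative imaginary part first).

Radius of convergence at 0: 3/5.
At 3/5: a logarithmic branch point.
At 2: a pole of order 3; residue 0.


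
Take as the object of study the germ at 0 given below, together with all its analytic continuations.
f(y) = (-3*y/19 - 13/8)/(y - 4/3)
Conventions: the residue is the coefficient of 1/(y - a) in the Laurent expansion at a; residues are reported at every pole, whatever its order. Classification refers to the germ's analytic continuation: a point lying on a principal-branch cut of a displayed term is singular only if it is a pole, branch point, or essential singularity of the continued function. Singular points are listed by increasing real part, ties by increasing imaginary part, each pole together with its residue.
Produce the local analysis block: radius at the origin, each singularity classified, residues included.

Radius of convergence at 0: 4/3.
At 4/3: a pole of order 1; residue -279/152.

Denominator factor (y - 4/3): pole of order 1 at 4/3, modulus 4/3.
The radius of convergence is the smallest modulus among the singular points: 4/3.
At the order-1 pole 4/3 set g(y) = (y - (4/3))*f(y) = -3*y/19 - 13/8.
Simple pole: residue = g(a) at a = 4/3, which is -279/152.


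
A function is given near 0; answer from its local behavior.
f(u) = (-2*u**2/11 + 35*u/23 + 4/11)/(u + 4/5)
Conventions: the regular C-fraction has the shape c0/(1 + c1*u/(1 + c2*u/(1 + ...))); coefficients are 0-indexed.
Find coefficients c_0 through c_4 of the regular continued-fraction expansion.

The regular C-fraction coefficients are [5/11, -135/46, 54091/12420, -405743/7302285, -6210/54091].

Taylor coefficients (expand at 0): a_0 = 5/11, a_1 = 675/506, a_2 = -3835/2024, a_3 = 19175/8096, a_4 = -95875/32384.
c0 = a_0 = 5/11. Peel one level at a time: if S = 1 + c*u/S' with S'(0) = 1, then c is the u-coefficient of S and S' = c*u/(S - 1).
S_1 = c0/f = 1 + (-135/46)*u + (54091/4232)*u^2 + ...; c1 = -135/46.
S_2 = c1*u/(S_1 - 1) = 1 + (54091/12420)*u + (17641/72900)*u^2 + ...; c2 = 54091/12420.
S_3 = c2*u/(S_2 - 1) = 1 + (-405743/7302285)*u + (-18664178/2925836281)*u^2 + ...; c3 = -405743/7302285.
S_4 = c3*u/(S_3 - 1) = 1 + (-6210/54091)*u + ...; c4 = -6210/54091.


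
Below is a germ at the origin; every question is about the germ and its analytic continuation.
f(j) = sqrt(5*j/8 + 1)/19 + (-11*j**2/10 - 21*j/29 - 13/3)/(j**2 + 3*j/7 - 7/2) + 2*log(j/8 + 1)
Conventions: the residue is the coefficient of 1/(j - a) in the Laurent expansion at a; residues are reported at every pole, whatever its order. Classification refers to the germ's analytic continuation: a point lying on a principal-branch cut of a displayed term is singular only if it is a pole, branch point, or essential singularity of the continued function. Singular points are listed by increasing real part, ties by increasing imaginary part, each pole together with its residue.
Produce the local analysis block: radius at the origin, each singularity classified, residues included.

Radius of convergence at 0: 8/5.
At -8: a logarithmic branch point.
At -3/14 - (1/14)*sqrt(695): a pole of order 1; residue -513/4060 + (346547/4232550)*sqrt(695).
At -8/5: an algebraic (square-root) branch point.
At -3/14 + (1/14)*sqrt(695): a pole of order 1; residue -513/4060 - (346547/4232550)*sqrt(695).


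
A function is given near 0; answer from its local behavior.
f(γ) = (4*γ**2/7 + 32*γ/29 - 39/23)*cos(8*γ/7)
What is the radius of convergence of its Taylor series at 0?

The factor cos(8*γ/7) is entire and contributes no finite singular point.
The polynomial part has no poles.
No finite singular points: the Taylor series at 0 converges everywhere.

The radius of convergence is infinite.


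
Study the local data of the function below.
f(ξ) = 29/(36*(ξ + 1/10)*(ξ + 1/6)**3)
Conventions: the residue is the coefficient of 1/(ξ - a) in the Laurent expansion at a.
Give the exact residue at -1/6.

The residue is -10875/4.

At the order-3 pole -1/6 set g(ξ) = (ξ - (-1/6))^3*f(ξ) = 29/(36*(ξ + 1/10)).
Order-3 pole: residue = g''(a)/2; g''(-1/6) = -10875/2, so the residue is -10875/4.


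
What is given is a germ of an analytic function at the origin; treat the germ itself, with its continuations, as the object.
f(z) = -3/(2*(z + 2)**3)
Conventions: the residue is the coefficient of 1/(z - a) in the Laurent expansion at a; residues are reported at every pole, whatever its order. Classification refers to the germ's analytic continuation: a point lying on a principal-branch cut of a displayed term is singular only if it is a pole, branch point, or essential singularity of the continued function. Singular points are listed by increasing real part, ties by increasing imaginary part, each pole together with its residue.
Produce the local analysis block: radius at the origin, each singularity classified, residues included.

Denominator factor (z + 2)^3: pole of order 3 at -2, modulus 2.
The radius of convergence is the smallest modulus among the singular points: 2.
At the order-3 pole -2 set g(z) = (z - (-2))^3*f(z) = -3/2.
Order-3 pole: residue = g''(a)/2; g''(-2) = 0, so the residue is 0.

Radius of convergence at 0: 2.
At -2: a pole of order 3; residue 0.
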